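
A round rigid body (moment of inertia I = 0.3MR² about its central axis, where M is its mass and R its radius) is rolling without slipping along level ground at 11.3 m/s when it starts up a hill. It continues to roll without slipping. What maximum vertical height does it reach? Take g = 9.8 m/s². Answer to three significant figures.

Here I = 0.3MR², so the shape factor k = I/(MR²) = 0.3.
Pure rolling means v = ωR; then KE = ½Mv² + ½I(v/R)² = ½(1+k)Mv² = (13/20)Mv².
All of this converts to potential energy at the highest point: (13/20)Mv₀² = Mgh.
Thus h = (1+k)v₀²/(2g) = 1.3 × 11.3² / (2 × 9.8) ≈ 8.47 m.

h ≈ 8.47 m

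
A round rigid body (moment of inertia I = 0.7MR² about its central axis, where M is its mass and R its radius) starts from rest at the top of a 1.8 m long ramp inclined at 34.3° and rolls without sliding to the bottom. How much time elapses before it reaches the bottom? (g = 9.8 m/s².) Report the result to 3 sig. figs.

t ≈ 1.05 s

With I = 0.7MR², the ratio k = I/(MR²) is 0.7.
Translational: Mg sinθ − f = Ma. Rotational about the CM: fR = Iα = kMRa, so f = kMa.
Hence a = g sinθ/(1+k) = 9.8×sin34.3°/1.7 = 3.249 m/s².
Starting from rest, L = ½at², so t = √(2L/a) = √(2×1.8/3.249) ≈ 1.05 s.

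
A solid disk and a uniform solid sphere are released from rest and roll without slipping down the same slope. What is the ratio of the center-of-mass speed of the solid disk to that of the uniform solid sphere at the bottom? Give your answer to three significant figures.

v_ratio ≈ 0.966

Each satisfies Mgh = ½(1+k)Mv² with k = I/(MR²), so v ∝ 1/√(1+k).
For the solid disk k = 0.5; for the uniform solid sphere k = 0.4.
v₁/v₂ = √((1+k₂)/(1+k₁)) = √(1.4/1.5) ≈ 0.966.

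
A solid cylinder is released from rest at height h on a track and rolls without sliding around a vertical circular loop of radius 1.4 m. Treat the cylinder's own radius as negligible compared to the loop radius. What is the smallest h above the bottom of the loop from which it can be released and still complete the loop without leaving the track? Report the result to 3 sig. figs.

For this body I = (1/2)MR², i.e. k = I/(MR²) = 0.5.
At the top of the loop, the minimum-contact condition is Mg = Mv_top²/r, so v_top² = gr.
With ω = v/R, the kinetic energy at speed v is ½(1+k)Mv² = (3/4)Mv².
Energy conservation from release (height h) to the top (height 2r): Mgh = Mg(2r) + (3/4)M·gr.
Thus h_min = 2r + (1+k)r/2 = r(2 + 1.5/2) = 1.4 × 2.75 ≈ 3.85 m.

h_min ≈ 3.85 m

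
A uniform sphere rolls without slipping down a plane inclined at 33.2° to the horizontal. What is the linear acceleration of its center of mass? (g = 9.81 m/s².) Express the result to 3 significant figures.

The moment of inertia is (2/5)MR², giving k ≡ I/(MR²) = 0.4.
Newton's second law down the slope: Mg sinθ − f = Ma. The torque equation fR = Iα (with α = a/R) gives f = kMa.
Eliminating f: Mg sinθ = (1+k)Ma, so a = g sinθ/(1+k) = 9.81 × sin33.2° / 1.4 ≈ 3.84 m/s².

a ≈ 3.84 m/s²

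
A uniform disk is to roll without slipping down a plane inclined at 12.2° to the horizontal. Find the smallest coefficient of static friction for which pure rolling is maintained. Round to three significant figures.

μ_min ≈ 0.0721

Here I = (1/2)MR², so the shape factor k = I/(MR²) = 0.5.
Translational: Mg sinθ − f = Ma. Rotational about the CM: fR = Iα = kMRa, so f = kMa.
These give a = g sinθ/(1+k) and the required friction f = kMg sinθ/(1+k).
The normal force is N = Mg cosθ, so μ_min = f/N = k tanθ/(1+k).
μ_min = 0.5 × tan12.2° / 1.5 ≈ 0.0721.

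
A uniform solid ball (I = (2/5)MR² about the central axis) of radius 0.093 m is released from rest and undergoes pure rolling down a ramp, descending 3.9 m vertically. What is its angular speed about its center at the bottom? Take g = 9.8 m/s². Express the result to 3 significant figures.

ω ≈ 79.5 rad/s

For this body I = (2/5)MR², i.e. k = I/(MR²) = 0.4.
Pure rolling means v = ωR; then KE = ½Mv² + ½I(v/R)² = ½(1+k)Mv² = (7/10)Mv².
Energy conservation Mgh = ½(1+k)Mv² gives v = √(2gh/(1+k)) = √(2 × 9.8 × 3.9 / 1.4) = 7.389 m/s.
Then ω = v/R = 7.389 / 0.093 ≈ 79.5 rad/s.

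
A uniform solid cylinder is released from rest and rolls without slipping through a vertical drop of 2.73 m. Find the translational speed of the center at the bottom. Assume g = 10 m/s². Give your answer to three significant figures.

v ≈ 6.03 m/s

Here I = (1/2)MR², so the shape factor k = I/(MR²) = 0.5.
Rolling without slipping gives ω = v/R, so the total kinetic energy is ½Mv² + ½Iω² = ½(1+k)Mv² = (3/4)Mv².
Setting Mgh = (3/4)Mv² gives v = √(2gh/(1+k)) = √(2·10·2.73/1.5) ≈ 6.03 m/s.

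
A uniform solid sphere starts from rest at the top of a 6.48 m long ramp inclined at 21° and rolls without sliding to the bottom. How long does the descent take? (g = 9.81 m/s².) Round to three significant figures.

The moment of inertia is (2/5)MR², giving k ≡ I/(MR²) = 0.4.
Newton's second law down the slope: Mg sinθ − f = Ma. The torque equation fR = Iα (with α = a/R) gives f = kMa.
Hence a = g sinθ/(1+k) = 9.81×sin21°/1.4 = 2.511 m/s².
Starting from rest, L = ½at², so t = √(2L/a) = √(2×6.48/2.511) ≈ 2.27 s.

t ≈ 2.27 s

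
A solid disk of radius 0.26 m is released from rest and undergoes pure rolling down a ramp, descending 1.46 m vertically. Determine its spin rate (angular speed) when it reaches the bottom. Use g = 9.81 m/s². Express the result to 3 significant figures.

Here I = (1/2)MR², so the shape factor k = I/(MR²) = 0.5.
Since it rolls without slipping, ω = v/R and KE = ½Mv² + ½Iω² = ½(1+k)Mv² = (3/4)Mv².
Energy conservation Mgh = ½(1+k)Mv² gives v = √(2gh/(1+k)) = √(2 × 9.81 × 1.46 / 1.5) = 4.37 m/s.
The angular speed follows from ω = v/R = 4.37/0.26 ≈ 16.8 rad/s.

ω ≈ 16.8 rad/s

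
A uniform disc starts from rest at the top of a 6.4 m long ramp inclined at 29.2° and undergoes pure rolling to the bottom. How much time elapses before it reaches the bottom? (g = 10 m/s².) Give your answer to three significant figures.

For this body I = (1/2)MR², i.e. k = I/(MR²) = 0.5.
Newton's second law down the slope: Mg sinθ − f = Ma. The torque equation fR = Iα (with α = a/R) gives f = kMa.
Hence a = g sinθ/(1+k) = 10×sin29.2°/1.5 = 3.252 m/s².
Starting from rest, L = ½at², so t = √(2L/a) = √(2×6.4/3.252) ≈ 1.98 s.

t ≈ 1.98 s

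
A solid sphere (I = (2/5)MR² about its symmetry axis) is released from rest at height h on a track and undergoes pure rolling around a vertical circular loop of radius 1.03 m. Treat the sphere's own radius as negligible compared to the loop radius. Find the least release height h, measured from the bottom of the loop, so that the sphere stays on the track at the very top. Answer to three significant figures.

h_min ≈ 2.78 m

Here I = (2/5)MR², so the shape factor k = I/(MR²) = 0.4.
At the top, contact is just lost when gravity alone supplies the centripetal force: Mg = Mv_top²/r, i.e. v_top² = gr.
With ω = v/R, the kinetic energy at speed v is ½(1+k)Mv² = (7/10)Mv².
Energy conservation from release (height h) to the top (height 2r): Mgh = Mg(2r) + (7/10)M·gr.
Thus h_min = 2r + (1+k)r/2 = r(2 + 1.4/2) = 1.03 × 2.7 ≈ 2.78 m.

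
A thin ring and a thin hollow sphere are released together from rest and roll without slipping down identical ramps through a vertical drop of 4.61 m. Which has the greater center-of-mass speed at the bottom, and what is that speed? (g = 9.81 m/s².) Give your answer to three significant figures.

For rolling without slipping, Mgh = ½(1+k)Mv² where k = I/(MR²), so v = √(2gh/(1+k)).
Thin ring: k = 1, giving v = √(2×9.81×4.61/2) = 6.725 m/s.
Thin hollow sphere: k = 2/3, giving v = √(2×9.81×4.61/1.667) = 7.367 m/s.
The smaller k wins: the thin hollow sphere, at ≈ 7.37 m/s.

the thin hollow sphere, at v ≈ 7.37 m/s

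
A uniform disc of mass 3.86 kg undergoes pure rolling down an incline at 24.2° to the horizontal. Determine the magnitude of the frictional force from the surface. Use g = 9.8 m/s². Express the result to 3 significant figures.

With I = (1/2)MR², the ratio k = I/(MR²) is 0.5.
Along the incline Mg sinθ − f = Ma, and torque about the center fR = Iα = kMR²(a/R) gives f = kMa.
Combining, a = g sinθ/(1+k) and f = kMa = kMg sinθ/(1+k).
f = 0.5 × 3.86 × 9.8 × sin24.2° / 1.5 ≈ 5.17 N.

f ≈ 5.17 N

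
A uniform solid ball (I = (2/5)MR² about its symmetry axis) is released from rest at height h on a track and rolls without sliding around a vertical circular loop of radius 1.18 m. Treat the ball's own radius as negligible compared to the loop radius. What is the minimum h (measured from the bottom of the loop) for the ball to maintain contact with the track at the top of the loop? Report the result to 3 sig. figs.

With I = (2/5)MR², the ratio k = I/(MR²) is 0.4.
At the top, contact is just lost when gravity alone supplies the centripetal force: Mg = Mv_top²/r, i.e. v_top² = gr.
With ω = v/R, the kinetic energy at speed v is ½(1+k)Mv² = (7/10)Mv².
Energy conservation from release (height h) to the top (height 2r): Mgh = Mg(2r) + (7/10)M·gr.
Thus h_min = 2r + (1+k)r/2 = r(2 + 1.4/2) = 1.18 × 2.7 ≈ 3.19 m.

h_min ≈ 3.19 m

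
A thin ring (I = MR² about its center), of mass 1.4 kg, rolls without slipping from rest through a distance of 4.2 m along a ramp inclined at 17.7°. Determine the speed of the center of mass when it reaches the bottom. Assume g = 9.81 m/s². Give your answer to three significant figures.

With I = MR², the ratio k = I/(MR²) is 1.
The rolling condition ω = v/R makes the rotational term ½I(v/R)² = ½kMv², so KE_total = ½(1+k)Mv² = Mv².
The vertical drop is h = L sinθ = 4.2 × sin17.7° = 1.277 m.
Energy conservation: Mgh = Mv², so v = √(2gh/(1+k)) = √(2 × 9.81 × 1.277 / 2) ≈ 3.54 m/s.

v ≈ 3.54 m/s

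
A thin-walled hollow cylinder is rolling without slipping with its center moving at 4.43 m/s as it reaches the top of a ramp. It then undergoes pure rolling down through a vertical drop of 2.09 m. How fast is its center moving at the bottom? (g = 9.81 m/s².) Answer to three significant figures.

With I = MR², the ratio k = I/(MR²) is 1.
Rolling without slipping gives ω = v/R, so the total kinetic energy is ½Mv² + ½Iω² = ½(1+k)Mv² = Mv².
Energy conservation: Mv₀² + Mgh = Mv², so v² = v₀² + 2gh/(1+k).
v = √(4.43² + 2×9.81×2.09/2) = √40.13 ≈ 6.33 m/s.

v ≈ 6.33 m/s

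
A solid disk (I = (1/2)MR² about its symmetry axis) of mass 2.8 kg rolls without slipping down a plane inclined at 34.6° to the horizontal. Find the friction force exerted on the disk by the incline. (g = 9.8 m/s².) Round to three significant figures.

f ≈ 5.19 N

For this body I = (1/2)MR², i.e. k = I/(MR²) = 0.5.
Newton's second law down the slope: Mg sinθ − f = Ma. The torque equation fR = Iα (with α = a/R) gives f = kMa.
Combining, a = g sinθ/(1+k) and f = kMa = kMg sinθ/(1+k).
f = 0.5 × 2.8 × 9.8 × sin34.6° / 1.5 ≈ 5.19 N.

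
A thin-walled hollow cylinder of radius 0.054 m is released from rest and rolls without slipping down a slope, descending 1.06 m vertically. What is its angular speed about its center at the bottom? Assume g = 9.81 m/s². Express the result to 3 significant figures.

ω ≈ 59.7 rad/s

The moment of inertia is MR², giving k ≡ I/(MR²) = 1.
The rolling condition ω = v/R makes the rotational term ½I(v/R)² = ½kMv², so KE_total = ½(1+k)Mv² = Mv².
Energy conservation Mgh = ½(1+k)Mv² gives v = √(2gh/(1+k)) = √(2 × 9.81 × 1.06 / 2) = 3.225 m/s.
Then ω = v/R = 3.225 / 0.054 ≈ 59.7 rad/s.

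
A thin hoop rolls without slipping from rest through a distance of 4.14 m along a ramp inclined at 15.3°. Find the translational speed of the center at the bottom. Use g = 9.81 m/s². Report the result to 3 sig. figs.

For this body I = MR², i.e. k = I/(MR²) = 1.
Since it rolls without slipping, ω = v/R and KE = ½Mv² + ½Iω² = ½(1+k)Mv² = Mv².
The vertical drop is h = L sinθ = 4.14 × sin15.3° = 1.092 m.
Setting Mgh = Mv² gives v = √(2gh/(1+k)) = √(2·9.81·1.092/2) ≈ 3.27 m/s.

v ≈ 3.27 m/s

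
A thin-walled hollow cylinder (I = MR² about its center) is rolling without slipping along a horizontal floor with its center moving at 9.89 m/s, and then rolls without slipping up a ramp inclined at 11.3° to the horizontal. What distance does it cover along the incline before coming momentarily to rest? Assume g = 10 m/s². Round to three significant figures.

With I = MR², the ratio k = I/(MR²) is 1.
Pure rolling means v = ωR; then KE = ½Mv² + ½I(v/R)² = ½(1+k)Mv² = Mv².
Setting this equal to Mgh gives the vertical rise h = (1+k)v₀²/(2g) = 2×9.89²/(2×10) = 9.781 m.
Along the incline, d = h/sinθ = 9.781/sin11.3° ≈ 49.9 m.

d ≈ 49.9 m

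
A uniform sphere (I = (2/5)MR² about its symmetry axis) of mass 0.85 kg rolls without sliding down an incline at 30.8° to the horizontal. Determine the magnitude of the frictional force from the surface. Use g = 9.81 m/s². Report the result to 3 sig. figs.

The moment of inertia is (2/5)MR², giving k ≡ I/(MR²) = 0.4.
Translational: Mg sinθ − f = Ma. Rotational about the CM: fR = Iα = kMRa, so f = kMa.
Combining, a = g sinθ/(1+k) and f = kMa = kMg sinθ/(1+k).
f = 0.4 × 0.85 × 9.81 × sin30.8° / 1.4 ≈ 1.22 N.

f ≈ 1.22 N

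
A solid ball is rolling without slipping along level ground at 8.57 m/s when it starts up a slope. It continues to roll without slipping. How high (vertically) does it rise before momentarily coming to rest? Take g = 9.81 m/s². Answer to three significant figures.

Here I = (2/5)MR², so the shape factor k = I/(MR²) = 0.4.
Since it rolls without slipping, ω = v/R and KE = ½Mv² + ½Iω² = ½(1+k)Mv² = (7/10)Mv².
At the top the kinetic energy is zero, so (7/10)Mv₀² = Mgh.
Thus h = (1+k)v₀²/(2g) = 1.4 × 8.57² / (2 × 9.81) ≈ 5.24 m.

h ≈ 5.24 m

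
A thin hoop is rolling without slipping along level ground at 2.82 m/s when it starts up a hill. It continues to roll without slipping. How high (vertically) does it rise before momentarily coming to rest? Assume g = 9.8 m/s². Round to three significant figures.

With I = MR², the ratio k = I/(MR²) is 1.
The rolling condition ω = v/R makes the rotational term ½I(v/R)² = ½kMv², so KE_total = ½(1+k)Mv² = Mv².
At the top the kinetic energy is zero, so Mv₀² = Mgh.
Thus h = (1+k)v₀²/(2g) = 2 × 2.82² / (2 × 9.8) ≈ 0.811 m.

h ≈ 0.811 m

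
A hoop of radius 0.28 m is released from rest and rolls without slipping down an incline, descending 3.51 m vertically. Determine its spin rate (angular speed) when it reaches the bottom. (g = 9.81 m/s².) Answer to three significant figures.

ω ≈ 21.0 rad/s

For this body I = MR², i.e. k = I/(MR²) = 1.
Pure rolling means v = ωR; then KE = ½Mv² + ½I(v/R)² = ½(1+k)Mv² = Mv².
Energy conservation Mgh = ½(1+k)Mv² gives v = √(2gh/(1+k)) = √(2 × 9.81 × 3.51 / 2) = 5.868 m/s.
Then ω = v/R = 5.868 / 0.28 ≈ 21.0 rad/s.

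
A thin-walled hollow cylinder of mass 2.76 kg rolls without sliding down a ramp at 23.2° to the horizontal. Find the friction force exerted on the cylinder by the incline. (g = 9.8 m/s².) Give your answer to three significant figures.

With I = MR², the ratio k = I/(MR²) is 1.
Newton's second law down the slope: Mg sinθ − f = Ma. The torque equation fR = Iα (with α = a/R) gives f = kMa.
Combining, a = g sinθ/(1+k) and f = kMa = kMg sinθ/(1+k).
f = 1 × 2.76 × 9.8 × sin23.2° / 2 ≈ 5.33 N.

f ≈ 5.33 N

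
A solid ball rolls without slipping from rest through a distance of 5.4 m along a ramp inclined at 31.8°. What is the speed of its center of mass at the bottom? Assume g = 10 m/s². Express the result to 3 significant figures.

The moment of inertia is (2/5)MR², giving k ≡ I/(MR²) = 0.4.
Since it rolls without slipping, ω = v/R and KE = ½Mv² + ½Iω² = ½(1+k)Mv² = (7/10)Mv².
The vertical drop is h = L sinθ = 5.4 × sin31.8° = 2.846 m.
Setting Mgh = (7/10)Mv² gives v = √(2gh/(1+k)) = √(2·10·2.846/1.4) ≈ 6.38 m/s.

v ≈ 6.38 m/s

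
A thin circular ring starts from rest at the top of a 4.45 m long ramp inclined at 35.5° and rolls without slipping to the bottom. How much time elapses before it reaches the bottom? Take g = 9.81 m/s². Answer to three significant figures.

Here I = MR², so the shape factor k = I/(MR²) = 1.
Newton's second law down the slope: Mg sinθ − f = Ma. The torque equation fR = Iα (with α = a/R) gives f = kMa.
Hence a = g sinθ/(1+k) = 9.81×sin35.5°/2 = 2.848 m/s².
Starting from rest, L = ½at², so t = √(2L/a) = √(2×4.45/2.848) ≈ 1.77 s.

t ≈ 1.77 s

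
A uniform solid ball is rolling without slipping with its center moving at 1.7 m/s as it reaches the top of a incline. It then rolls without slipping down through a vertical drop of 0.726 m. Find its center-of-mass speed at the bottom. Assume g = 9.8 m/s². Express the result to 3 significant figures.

v ≈ 3.61 m/s

Here I = (2/5)MR², so the shape factor k = I/(MR²) = 0.4.
Since it rolls without slipping, ω = v/R and KE = ½Mv² + ½Iω² = ½(1+k)Mv² = (7/10)Mv².
Conserving energy between top and bottom: (7/10)Mv² = (7/10)Mv₀² + Mgh, hence v² = v₀² + 2gh/(1+k).
v = √(1.7² + 2×9.8×0.726/1.4) = √13.05 ≈ 3.61 m/s.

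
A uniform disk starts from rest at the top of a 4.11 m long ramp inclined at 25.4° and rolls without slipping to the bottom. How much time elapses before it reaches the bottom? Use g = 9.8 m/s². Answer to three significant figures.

t ≈ 1.71 s

For this body I = (1/2)MR², i.e. k = I/(MR²) = 0.5.
Along the incline Mg sinθ − f = Ma, and torque about the center fR = Iα = kMR²(a/R) gives f = kMa.
Hence a = g sinθ/(1+k) = 9.8×sin25.4°/1.5 = 2.802 m/s².
Starting from rest, L = ½at², so t = √(2L/a) = √(2×4.11/2.802) ≈ 1.71 s.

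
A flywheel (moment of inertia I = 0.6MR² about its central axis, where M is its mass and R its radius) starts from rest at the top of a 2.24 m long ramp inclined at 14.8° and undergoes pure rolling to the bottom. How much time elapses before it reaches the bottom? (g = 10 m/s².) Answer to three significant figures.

Here I = 0.6MR², so the shape factor k = I/(MR²) = 0.6.
Newton's second law down the slope: Mg sinθ − f = Ma. The torque equation fR = Iα (with α = a/R) gives f = kMa.
Hence a = g sinθ/(1+k) = 10×sin14.8°/1.6 = 1.597 m/s².
Starting from rest, L = ½at², so t = √(2L/a) = √(2×2.24/1.597) ≈ 1.68 s.

t ≈ 1.68 s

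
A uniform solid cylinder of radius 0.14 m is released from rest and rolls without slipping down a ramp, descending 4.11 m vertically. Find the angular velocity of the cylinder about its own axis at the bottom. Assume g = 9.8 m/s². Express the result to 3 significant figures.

Here I = (1/2)MR², so the shape factor k = I/(MR²) = 0.5.
Since it rolls without slipping, ω = v/R and KE = ½Mv² + ½Iω² = ½(1+k)Mv² = (3/4)Mv².
Energy conservation Mgh = ½(1+k)Mv² gives v = √(2gh/(1+k)) = √(2 × 9.8 × 4.11 / 1.5) = 7.328 m/s.
Then ω = v/R = 7.328 / 0.14 ≈ 52.3 rad/s.

ω ≈ 52.3 rad/s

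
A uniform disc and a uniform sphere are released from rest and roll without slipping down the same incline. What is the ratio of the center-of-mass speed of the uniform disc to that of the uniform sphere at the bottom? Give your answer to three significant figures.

Each satisfies Mgh = ½(1+k)Mv² with k = I/(MR²), so v ∝ 1/√(1+k).
For the uniform disc k = 0.5; for the uniform sphere k = 0.4.
v₁/v₂ = √((1+k₂)/(1+k₁)) = √(1.4/1.5) ≈ 0.966.

v_ratio ≈ 0.966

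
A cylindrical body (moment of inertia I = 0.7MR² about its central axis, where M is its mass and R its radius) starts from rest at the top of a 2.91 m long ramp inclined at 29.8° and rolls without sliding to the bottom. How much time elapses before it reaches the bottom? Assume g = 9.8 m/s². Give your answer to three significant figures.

t ≈ 1.43 s

The moment of inertia is 0.7MR², giving k ≡ I/(MR²) = 0.7.
Newton's second law down the slope: Mg sinθ − f = Ma. The torque equation fR = Iα (with α = a/R) gives f = kMa.
Hence a = g sinθ/(1+k) = 9.8×sin29.8°/1.7 = 2.865 m/s².
With constant a from rest, t = √(2L/a) = √(2·2.91/2.865) ≈ 1.43 s.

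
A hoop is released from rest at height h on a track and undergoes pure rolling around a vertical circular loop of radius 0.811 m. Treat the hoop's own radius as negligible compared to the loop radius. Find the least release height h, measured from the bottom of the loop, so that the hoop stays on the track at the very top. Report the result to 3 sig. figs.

For this body I = MR², i.e. k = I/(MR²) = 1.
At the top of the loop, the minimum-contact condition is Mg = Mv_top²/r, so v_top² = gr.
With ω = v/R, the kinetic energy at speed v is ½(1+k)Mv² = Mv².
Energy conservation from release (height h) to the top (height 2r): Mgh = Mg(2r) + M·gr.
Thus h_min = 2r + (1+k)r/2 = r(2 + 2/2) = 0.811 × 3 ≈ 2.43 m.

h_min ≈ 2.43 m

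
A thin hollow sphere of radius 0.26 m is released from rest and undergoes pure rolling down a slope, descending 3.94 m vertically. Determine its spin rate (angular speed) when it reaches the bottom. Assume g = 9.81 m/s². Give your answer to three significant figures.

ω ≈ 26.2 rad/s

With I = (2/3)MR², the ratio k = I/(MR²) is 2/3.
Rolling without slipping gives ω = v/R, so the total kinetic energy is ½Mv² + ½Iω² = ½(1+k)Mv² = (5/6)Mv².
Energy conservation Mgh = ½(1+k)Mv² gives v = √(2gh/(1+k)) = √(2 × 9.81 × 3.94 / 1.667) = 6.81 m/s.
Then ω = v/R = 6.81 / 0.26 ≈ 26.2 rad/s.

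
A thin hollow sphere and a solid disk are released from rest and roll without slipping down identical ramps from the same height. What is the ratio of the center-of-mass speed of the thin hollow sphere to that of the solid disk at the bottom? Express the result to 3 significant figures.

v_ratio ≈ 0.949

Each satisfies Mgh = ½(1+k)Mv² with k = I/(MR²), so v ∝ 1/√(1+k).
For the thin hollow sphere k = 2/3; for the solid disk k = 0.5.
v₁/v₂ = √((1+k₂)/(1+k₁)) = √(1.5/1.667) ≈ 0.949.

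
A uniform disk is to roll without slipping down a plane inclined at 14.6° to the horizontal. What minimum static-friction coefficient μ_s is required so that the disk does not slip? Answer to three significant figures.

For this body I = (1/2)MR², i.e. k = I/(MR²) = 0.5.
Along the incline Mg sinθ − f = Ma, and torque about the center fR = Iα = kMR²(a/R) gives f = kMa.
These give a = g sinθ/(1+k) and the required friction f = kMg sinθ/(1+k).
With N = Mg cosθ, the no-slip condition f ≤ μN gives μ_min = f/N = k tanθ/(1+k).
μ_min = 0.5 × tan14.6° / 1.5 ≈ 0.0868.

μ_min ≈ 0.0868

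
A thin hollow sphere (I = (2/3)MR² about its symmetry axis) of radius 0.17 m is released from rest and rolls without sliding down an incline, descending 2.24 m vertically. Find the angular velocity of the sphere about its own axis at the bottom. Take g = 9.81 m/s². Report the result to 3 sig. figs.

ω ≈ 30.2 rad/s

Here I = (2/3)MR², so the shape factor k = I/(MR²) = 2/3.
Rolling without slipping gives ω = v/R, so the total kinetic energy is ½Mv² + ½Iω² = ½(1+k)Mv² = (5/6)Mv².
Energy conservation Mgh = ½(1+k)Mv² gives v = √(2gh/(1+k)) = √(2 × 9.81 × 2.24 / 1.667) = 5.135 m/s.
Then ω = v/R = 5.135 / 0.17 ≈ 30.2 rad/s.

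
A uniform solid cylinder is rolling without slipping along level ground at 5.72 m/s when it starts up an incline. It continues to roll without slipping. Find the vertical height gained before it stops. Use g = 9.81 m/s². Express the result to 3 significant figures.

h ≈ 2.50 m

For this body I = (1/2)MR², i.e. k = I/(MR²) = 0.5.
Rolling without slipping gives ω = v/R, so the total kinetic energy is ½Mv² + ½Iω² = ½(1+k)Mv² = (3/4)Mv².
All of this converts to potential energy at the highest point: (3/4)Mv₀² = Mgh.
Thus h = (1+k)v₀²/(2g) = 1.5 × 5.72² / (2 × 9.81) ≈ 2.50 m.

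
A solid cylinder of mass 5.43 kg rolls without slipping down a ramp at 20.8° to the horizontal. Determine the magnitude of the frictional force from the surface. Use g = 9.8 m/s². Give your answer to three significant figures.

The moment of inertia is (1/2)MR², giving k ≡ I/(MR²) = 0.5.
Newton's second law down the slope: Mg sinθ − f = Ma. The torque equation fR = Iα (with α = a/R) gives f = kMa.
Combining, a = g sinθ/(1+k) and f = kMa = kMg sinθ/(1+k).
f = 0.5 × 5.43 × 9.8 × sin20.8° / 1.5 ≈ 6.30 N.

f ≈ 6.30 N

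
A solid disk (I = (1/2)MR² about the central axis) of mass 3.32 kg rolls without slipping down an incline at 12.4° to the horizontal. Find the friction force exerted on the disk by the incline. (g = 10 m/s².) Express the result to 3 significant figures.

f ≈ 2.38 N

With I = (1/2)MR², the ratio k = I/(MR²) is 0.5.
Newton's second law down the slope: Mg sinθ − f = Ma. The torque equation fR = Iα (with α = a/R) gives f = kMa.
Combining, a = g sinθ/(1+k) and f = kMa = kMg sinθ/(1+k).
f = 0.5 × 3.32 × 10 × sin12.4° / 1.5 ≈ 2.38 N.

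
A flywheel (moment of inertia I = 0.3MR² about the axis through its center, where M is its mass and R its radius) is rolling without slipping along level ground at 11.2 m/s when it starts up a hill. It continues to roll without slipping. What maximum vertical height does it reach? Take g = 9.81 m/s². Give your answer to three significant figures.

The moment of inertia is 0.3MR², giving k ≡ I/(MR²) = 0.3.
The rolling condition ω = v/R makes the rotational term ½I(v/R)² = ½kMv², so KE_total = ½(1+k)Mv² = (13/20)Mv².
At the top the kinetic energy is zero, so (13/20)Mv₀² = Mgh.
Thus h = (1+k)v₀²/(2g) = 1.3 × 11.2² / (2 × 9.81) ≈ 8.31 m.

h ≈ 8.31 m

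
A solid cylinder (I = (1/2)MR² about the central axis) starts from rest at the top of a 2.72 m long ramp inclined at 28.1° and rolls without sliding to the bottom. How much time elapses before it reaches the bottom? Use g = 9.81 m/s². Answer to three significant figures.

With I = (1/2)MR², the ratio k = I/(MR²) is 0.5.
Along the incline Mg sinθ − f = Ma, and torque about the center fR = Iα = kMR²(a/R) gives f = kMa.
Hence a = g sinθ/(1+k) = 9.81×sin28.1°/1.5 = 3.08 m/s².
With constant a from rest, t = √(2L/a) = √(2·2.72/3.08) ≈ 1.33 s.

t ≈ 1.33 s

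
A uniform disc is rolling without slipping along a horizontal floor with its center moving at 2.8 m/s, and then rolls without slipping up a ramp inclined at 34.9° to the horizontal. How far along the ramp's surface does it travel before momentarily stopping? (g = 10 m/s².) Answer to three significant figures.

For this body I = (1/2)MR², i.e. k = I/(MR²) = 0.5.
Since it rolls without slipping, ω = v/R and KE = ½Mv² + ½Iω² = ½(1+k)Mv² = (3/4)Mv².
Setting this equal to Mgh gives the vertical rise h = (1+k)v₀²/(2g) = 1.5×2.8²/(2×10) = 0.588 m.
The distance along the slope is d = h/sinθ = 0.588/sin34.9° ≈ 1.03 m.

d ≈ 1.03 m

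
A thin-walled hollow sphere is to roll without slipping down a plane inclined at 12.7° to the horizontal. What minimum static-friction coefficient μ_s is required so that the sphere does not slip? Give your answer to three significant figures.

μ_min ≈ 0.0901

With I = (2/3)MR², the ratio k = I/(MR²) is 2/3.
Newton's second law down the slope: Mg sinθ − f = Ma. The torque equation fR = Iα (with α = a/R) gives f = kMa.
These give a = g sinθ/(1+k) and the required friction f = kMg sinθ/(1+k).
The normal force is N = Mg cosθ, so μ_min = f/N = k tanθ/(1+k).
μ_min = (2/3) × tan12.7° / 1.667 ≈ 0.0901.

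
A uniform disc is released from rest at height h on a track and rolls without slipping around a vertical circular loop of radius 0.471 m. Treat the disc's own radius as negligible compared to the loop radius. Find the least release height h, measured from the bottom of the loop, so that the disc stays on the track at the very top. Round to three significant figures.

h_min ≈ 1.30 m

Here I = (1/2)MR², so the shape factor k = I/(MR²) = 0.5.
At the top, contact is just lost when gravity alone supplies the centripetal force: Mg = Mv_top²/r, i.e. v_top² = gr.
With ω = v/R, the kinetic energy at speed v is ½(1+k)Mv² = (3/4)Mv².
Energy conservation from release (height h) to the top (height 2r): Mgh = Mg(2r) + (3/4)M·gr.
Thus h_min = 2r + (1+k)r/2 = r(2 + 1.5/2) = 0.471 × 2.75 ≈ 1.30 m.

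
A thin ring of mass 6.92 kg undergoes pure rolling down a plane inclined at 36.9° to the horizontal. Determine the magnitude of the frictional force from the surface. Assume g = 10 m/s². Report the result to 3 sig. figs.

Here I = MR², so the shape factor k = I/(MR²) = 1.
Along the incline Mg sinθ − f = Ma, and torque about the center fR = Iα = kMR²(a/R) gives f = kMa.
Combining, a = g sinθ/(1+k) and f = kMa = kMg sinθ/(1+k).
f = 1 × 6.92 × 10 × sin36.9° / 2 ≈ 20.8 N.

f ≈ 20.8 N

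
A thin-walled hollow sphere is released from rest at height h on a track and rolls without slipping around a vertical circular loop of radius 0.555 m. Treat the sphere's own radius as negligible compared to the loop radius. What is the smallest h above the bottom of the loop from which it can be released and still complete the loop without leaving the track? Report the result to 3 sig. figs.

Here I = (2/3)MR², so the shape factor k = I/(MR²) = 2/3.
At the top, contact is just lost when gravity alone supplies the centripetal force: Mg = Mv_top²/r, i.e. v_top² = gr.
With ω = v/R, the kinetic energy at speed v is ½(1+k)Mv² = (5/6)Mv².
Energy conservation from release (height h) to the top (height 2r): Mgh = Mg(2r) + (5/6)M·gr.
Thus h_min = 2r + (1+k)r/2 = r(2 + 1.667/2) = 0.555 × 2.833 ≈ 1.57 m.

h_min ≈ 1.57 m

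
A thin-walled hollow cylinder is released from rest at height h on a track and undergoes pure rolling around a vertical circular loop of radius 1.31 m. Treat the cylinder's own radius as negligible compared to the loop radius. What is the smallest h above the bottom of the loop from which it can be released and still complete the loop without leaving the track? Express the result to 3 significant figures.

h_min ≈ 3.93 m

The moment of inertia is MR², giving k ≡ I/(MR²) = 1.
At the top of the loop, the minimum-contact condition is Mg = Mv_top²/r, so v_top² = gr.
With ω = v/R, the kinetic energy at speed v is ½(1+k)Mv² = Mv².
Energy conservation from release (height h) to the top (height 2r): Mgh = Mg(2r) + M·gr.
Thus h_min = 2r + (1+k)r/2 = r(2 + 2/2) = 1.31 × 3 ≈ 3.93 m.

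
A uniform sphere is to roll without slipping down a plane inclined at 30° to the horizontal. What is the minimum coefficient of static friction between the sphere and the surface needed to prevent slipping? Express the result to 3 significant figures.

μ_min ≈ 0.165

With I = (2/5)MR², the ratio k = I/(MR²) is 0.4.
Newton's second law down the slope: Mg sinθ − f = Ma. The torque equation fR = Iα (with α = a/R) gives f = kMa.
These give a = g sinθ/(1+k) and the required friction f = kMg sinθ/(1+k).
With N = Mg cosθ, the no-slip condition f ≤ μN gives μ_min = f/N = k tanθ/(1+k).
μ_min = 0.4 × tan30° / 1.4 ≈ 0.165.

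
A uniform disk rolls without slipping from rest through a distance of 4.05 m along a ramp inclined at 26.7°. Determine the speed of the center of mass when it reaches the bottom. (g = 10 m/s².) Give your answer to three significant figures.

v ≈ 4.93 m/s

With I = (1/2)MR², the ratio k = I/(MR²) is 0.5.
Rolling without slipping gives ω = v/R, so the total kinetic energy is ½Mv² + ½Iω² = ½(1+k)Mv² = (3/4)Mv².
The vertical drop is h = L sinθ = 4.05 × sin26.7° = 1.82 m.
Energy conservation: Mgh = (3/4)Mv², so v = √(2gh/(1+k)) = √(2 × 10 × 1.82 / 1.5) ≈ 4.93 m/s.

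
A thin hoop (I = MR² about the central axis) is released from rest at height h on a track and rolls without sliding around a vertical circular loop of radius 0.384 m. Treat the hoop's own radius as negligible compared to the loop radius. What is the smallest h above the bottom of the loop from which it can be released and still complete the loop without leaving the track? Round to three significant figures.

With I = MR², the ratio k = I/(MR²) is 1.
At the top, contact is just lost when gravity alone supplies the centripetal force: Mg = Mv_top²/r, i.e. v_top² = gr.
With ω = v/R, the kinetic energy at speed v is ½(1+k)Mv² = Mv².
Energy conservation from release (height h) to the top (height 2r): Mgh = Mg(2r) + M·gr.
Thus h_min = 2r + (1+k)r/2 = r(2 + 2/2) = 0.384 × 3 ≈ 1.15 m.

h_min ≈ 1.15 m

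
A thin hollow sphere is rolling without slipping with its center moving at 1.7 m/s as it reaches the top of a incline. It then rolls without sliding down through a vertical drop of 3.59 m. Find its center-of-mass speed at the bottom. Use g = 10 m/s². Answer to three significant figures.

v ≈ 6.78 m/s

For this body I = (2/3)MR², i.e. k = I/(MR²) = 2/3.
Pure rolling means v = ωR; then KE = ½Mv² + ½I(v/R)² = ½(1+k)Mv² = (5/6)Mv².
Conserving energy between top and bottom: (5/6)Mv² = (5/6)Mv₀² + Mgh, hence v² = v₀² + 2gh/(1+k).
v = √(1.7² + 2×10×3.59/1.667) = √45.97 ≈ 6.78 m/s.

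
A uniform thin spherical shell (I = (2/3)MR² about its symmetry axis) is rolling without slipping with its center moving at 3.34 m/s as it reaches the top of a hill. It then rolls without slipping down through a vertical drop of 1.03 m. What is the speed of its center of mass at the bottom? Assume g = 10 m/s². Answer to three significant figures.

The moment of inertia is (2/3)MR², giving k ≡ I/(MR²) = 2/3.
Pure rolling means v = ωR; then KE = ½Mv² + ½I(v/R)² = ½(1+k)Mv² = (5/6)Mv².
Conserving energy between top and bottom: (5/6)Mv² = (5/6)Mv₀² + Mgh, hence v² = v₀² + 2gh/(1+k).
v = √(3.34² + 2×10×1.03/1.667) = √23.52 ≈ 4.85 m/s.

v ≈ 4.85 m/s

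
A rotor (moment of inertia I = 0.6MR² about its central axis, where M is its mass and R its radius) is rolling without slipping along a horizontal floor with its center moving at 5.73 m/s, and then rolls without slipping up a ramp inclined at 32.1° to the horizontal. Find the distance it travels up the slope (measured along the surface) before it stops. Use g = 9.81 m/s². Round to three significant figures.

d ≈ 5.04 m

With I = 0.6MR², the ratio k = I/(MR²) is 0.6.
Rolling without slipping gives ω = v/R, so the total kinetic energy is ½Mv² + ½Iω² = ½(1+k)Mv² = (4/5)Mv².
Setting this equal to Mgh gives the vertical rise h = (1+k)v₀²/(2g) = 1.6×5.73²/(2×9.81) = 2.678 m.
The distance along the slope is d = h/sinθ = 2.678/sin32.1° ≈ 5.04 m.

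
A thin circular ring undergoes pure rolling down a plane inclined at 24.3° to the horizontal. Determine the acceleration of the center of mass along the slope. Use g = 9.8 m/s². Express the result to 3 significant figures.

For this body I = MR², i.e. k = I/(MR²) = 1.
Translational: Mg sinθ − f = Ma. Rotational about the CM: fR = Iα = kMRa, so f = kMa.
Eliminating f: Mg sinθ = (1+k)Ma, so a = g sinθ/(1+k) = 9.8 × sin24.3° / 2 ≈ 2.02 m/s².

a ≈ 2.02 m/s²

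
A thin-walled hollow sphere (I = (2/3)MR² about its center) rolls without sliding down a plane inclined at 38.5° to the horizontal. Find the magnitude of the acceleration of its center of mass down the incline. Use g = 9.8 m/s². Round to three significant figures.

a ≈ 3.66 m/s²

The moment of inertia is (2/3)MR², giving k ≡ I/(MR²) = 2/3.
Translational: Mg sinθ − f = Ma. Rotational about the CM: fR = Iα = kMRa, so f = kMa.
Eliminating f: Mg sinθ = (1+k)Ma, so a = g sinθ/(1+k) = 9.8 × sin38.5° / 1.667 ≈ 3.66 m/s².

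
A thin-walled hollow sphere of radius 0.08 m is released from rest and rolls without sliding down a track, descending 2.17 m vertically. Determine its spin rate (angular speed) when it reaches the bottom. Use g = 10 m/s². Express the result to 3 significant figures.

The moment of inertia is (2/3)MR², giving k ≡ I/(MR²) = 2/3.
Pure rolling means v = ωR; then KE = ½Mv² + ½I(v/R)² = ½(1+k)Mv² = (5/6)Mv².
Energy conservation Mgh = ½(1+k)Mv² gives v = √(2gh/(1+k)) = √(2 × 10 × 2.17 / 1.667) = 5.103 m/s.
The angular speed follows from ω = v/R = 5.103/0.08 ≈ 63.8 rad/s.

ω ≈ 63.8 rad/s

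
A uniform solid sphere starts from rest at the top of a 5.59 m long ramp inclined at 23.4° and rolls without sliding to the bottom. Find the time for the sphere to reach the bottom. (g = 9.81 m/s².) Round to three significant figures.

t ≈ 2.00 s

The moment of inertia is (2/5)MR², giving k ≡ I/(MR²) = 0.4.
Newton's second law down the slope: Mg sinθ − f = Ma. The torque equation fR = Iα (with α = a/R) gives f = kMa.
Hence a = g sinθ/(1+k) = 9.81×sin23.4°/1.4 = 2.783 m/s².
With constant a from rest, t = √(2L/a) = √(2·5.59/2.783) ≈ 2.00 s.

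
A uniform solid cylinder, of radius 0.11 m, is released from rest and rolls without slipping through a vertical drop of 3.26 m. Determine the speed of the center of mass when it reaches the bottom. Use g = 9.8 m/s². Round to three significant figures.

For this body I = (1/2)MR², i.e. k = I/(MR²) = 0.5.
Pure rolling means v = ωR; then KE = ½Mv² + ½I(v/R)² = ½(1+k)Mv² = (3/4)Mv².
Setting Mgh = (3/4)Mv² gives v = √(2gh/(1+k)) = √(2·9.8·3.26/1.5) ≈ 6.53 m/s.

v ≈ 6.53 m/s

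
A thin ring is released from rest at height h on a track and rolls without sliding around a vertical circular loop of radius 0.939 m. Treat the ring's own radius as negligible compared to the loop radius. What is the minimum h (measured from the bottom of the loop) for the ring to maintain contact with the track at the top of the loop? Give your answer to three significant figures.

h_min ≈ 2.82 m

For this body I = MR², i.e. k = I/(MR²) = 1.
At the top of the loop, the minimum-contact condition is Mg = Mv_top²/r, so v_top² = gr.
With ω = v/R, the kinetic energy at speed v is ½(1+k)Mv² = Mv².
Energy conservation from release (height h) to the top (height 2r): Mgh = Mg(2r) + M·gr.
Thus h_min = 2r + (1+k)r/2 = r(2 + 2/2) = 0.939 × 3 ≈ 2.82 m.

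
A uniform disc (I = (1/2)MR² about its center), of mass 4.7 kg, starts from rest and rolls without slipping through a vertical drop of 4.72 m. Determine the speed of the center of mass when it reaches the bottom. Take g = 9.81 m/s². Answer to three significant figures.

With I = (1/2)MR², the ratio k = I/(MR²) is 0.5.
Rolling without slipping gives ω = v/R, so the total kinetic energy is ½Mv² + ½Iω² = ½(1+k)Mv² = (3/4)Mv².
Setting Mgh = (3/4)Mv² gives v = √(2gh/(1+k)) = √(2·9.81·4.72/1.5) ≈ 7.86 m/s.

v ≈ 7.86 m/s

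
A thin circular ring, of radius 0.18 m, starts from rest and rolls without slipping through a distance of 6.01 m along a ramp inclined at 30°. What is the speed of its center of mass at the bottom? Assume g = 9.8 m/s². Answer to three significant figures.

The moment of inertia is MR², giving k ≡ I/(MR²) = 1.
Since it rolls without slipping, ω = v/R and KE = ½Mv² + ½Iω² = ½(1+k)Mv² = Mv².
The vertical drop is h = L sinθ = 6.01 × sin30° = 3.005 m.
Energy conservation: Mgh = Mv², so v = √(2gh/(1+k)) = √(2 × 9.8 × 3.005 / 2) ≈ 5.43 m/s.

v ≈ 5.43 m/s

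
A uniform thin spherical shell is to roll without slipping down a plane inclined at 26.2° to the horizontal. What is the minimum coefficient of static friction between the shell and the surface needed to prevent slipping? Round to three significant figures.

For this body I = (2/3)MR², i.e. k = I/(MR²) = 2/3.
Along the incline Mg sinθ − f = Ma, and torque about the center fR = Iα = kMR²(a/R) gives f = kMa.
These give a = g sinθ/(1+k) and the required friction f = kMg sinθ/(1+k).
With N = Mg cosθ, the no-slip condition f ≤ μN gives μ_min = f/N = k tanθ/(1+k).
μ_min = (2/3) × tan26.2° / 1.667 ≈ 0.197.

μ_min ≈ 0.197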